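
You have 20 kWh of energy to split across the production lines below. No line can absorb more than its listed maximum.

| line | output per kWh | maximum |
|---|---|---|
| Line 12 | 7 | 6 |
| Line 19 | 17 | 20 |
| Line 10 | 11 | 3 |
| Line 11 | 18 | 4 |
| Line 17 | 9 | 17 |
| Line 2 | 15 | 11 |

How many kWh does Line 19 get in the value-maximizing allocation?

16

Order the production lines by output per kWh: Line 11 18 > Line 19 17 > Line 2 15 > Line 10 11 > Line 17 9 > Line 12 7.
Line 11 takes 4 to reach its cap of 4 → 16 left.
Only 16 left; Line 19 takes them to reach 16.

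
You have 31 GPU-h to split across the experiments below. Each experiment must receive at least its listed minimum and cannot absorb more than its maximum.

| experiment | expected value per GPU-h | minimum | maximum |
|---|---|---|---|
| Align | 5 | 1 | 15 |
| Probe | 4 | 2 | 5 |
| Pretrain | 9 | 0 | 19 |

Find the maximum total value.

229

Meeting every minimum uses 1+2+0 = 3 GPU-h, leaving 28.
Highest expected value per GPU-h first: Pretrain 9 > Align 5 > Probe 4.
Pretrain: +19 to 19 (cap) — 9 left.
Align has room for 14 more but only 9 remain, so it gets 10.
Total = 5×10 + 4×2 + 9×19 = 229.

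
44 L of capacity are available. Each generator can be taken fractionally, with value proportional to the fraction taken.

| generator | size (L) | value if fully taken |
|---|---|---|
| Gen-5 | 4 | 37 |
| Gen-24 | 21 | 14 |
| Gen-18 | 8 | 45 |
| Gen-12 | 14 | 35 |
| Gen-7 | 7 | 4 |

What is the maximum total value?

Sort by value density: Gen-5 37/4≈9.25, Gen-18 45/8≈5.62, Gen-12 35/14≈2.5, Gen-24 14/21≈0.667, Gen-7 4/7≈0.571.
All 4 L of Gen-5 fit (value 37) — 40 remain.
Gen-18: take in full, 8 L for value 45 — 32 left.
Take all of Gen-12 (14 L, value 35) — 18 L left.
18 L left: a 18/21 share of Gen-24 gives 14×18/21 = 12.
Total value = 129.

129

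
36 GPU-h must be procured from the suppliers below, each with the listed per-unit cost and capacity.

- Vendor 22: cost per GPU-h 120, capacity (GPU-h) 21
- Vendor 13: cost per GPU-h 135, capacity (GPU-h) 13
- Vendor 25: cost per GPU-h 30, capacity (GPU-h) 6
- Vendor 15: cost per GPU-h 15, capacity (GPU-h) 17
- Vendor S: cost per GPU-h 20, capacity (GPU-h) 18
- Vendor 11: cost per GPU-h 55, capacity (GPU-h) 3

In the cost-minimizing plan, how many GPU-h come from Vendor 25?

1

Fill from the cheapest supplier first.
Vendor 15 (15): use full 17 → 19 GPU-h to go.
Vendor S at 20: take all 18 GPU-h → 1 still needed.
Vendor 25 at 30: take 1 of its 6 → requirement met.
Vendor 11, Vendor 22, Vendor 13: unused.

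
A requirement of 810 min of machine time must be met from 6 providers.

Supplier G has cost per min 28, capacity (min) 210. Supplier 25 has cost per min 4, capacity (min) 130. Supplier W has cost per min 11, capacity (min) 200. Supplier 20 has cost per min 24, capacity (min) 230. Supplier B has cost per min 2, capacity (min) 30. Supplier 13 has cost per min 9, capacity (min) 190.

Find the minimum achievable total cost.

10850

Fill from the cheapest provider first.
Supplier B at 2: take all 30 min → 780 still needed.
Take 130 from Supplier 25 at 4 → need 650 more.
Supplier 13 at 9: take all 190 min → 460 still needed.
Supplier W (11): use full 200 → 260 min to go.
Take 230 from Supplier 20 at 24 → need 30 more.
Supplier G at 28: take 30 of its 210 → requirement met.
Cost = 30×2 + 130×4 + 190×9 + 200×11 + 230×24 + 30×28 = 10850.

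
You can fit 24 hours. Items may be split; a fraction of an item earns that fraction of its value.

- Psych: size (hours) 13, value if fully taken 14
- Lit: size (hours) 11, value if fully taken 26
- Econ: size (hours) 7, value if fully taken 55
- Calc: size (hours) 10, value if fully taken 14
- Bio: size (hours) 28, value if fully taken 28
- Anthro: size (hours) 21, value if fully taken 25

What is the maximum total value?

89.4

Best value per unit of size first: Econ 55/7≈7.86, Lit 26/11≈2.36, Calc 14/10≈1.4, Anthro 25/21≈1.19, Psych 14/13≈1.08, Bio 28/28≈1.
All 7 hours of Econ fit (value 55) → 17 remain.
All 11 hours of Lit fit (value 26) → 6 remain.
6 hours left: a 6/10 share of Calc gives 14×6/10 = 8.4.
Total value = 89.4.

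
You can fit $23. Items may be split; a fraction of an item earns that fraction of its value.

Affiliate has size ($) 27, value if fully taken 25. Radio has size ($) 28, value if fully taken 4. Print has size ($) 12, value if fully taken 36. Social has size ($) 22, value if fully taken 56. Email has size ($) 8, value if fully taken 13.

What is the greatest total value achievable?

Rank by value-to-size ratio: Print 36/12≈3, Social 56/22≈2.55, Email 13/8≈1.62, Affiliate 25/27≈0.926, Radio 4/28≈0.143.
All 12 $ of Print fit (value 36) → 11 remain.
Only 11 $ remain; take 11/22 of Social for value 56×11/22 = 28.
Total value = 64.

64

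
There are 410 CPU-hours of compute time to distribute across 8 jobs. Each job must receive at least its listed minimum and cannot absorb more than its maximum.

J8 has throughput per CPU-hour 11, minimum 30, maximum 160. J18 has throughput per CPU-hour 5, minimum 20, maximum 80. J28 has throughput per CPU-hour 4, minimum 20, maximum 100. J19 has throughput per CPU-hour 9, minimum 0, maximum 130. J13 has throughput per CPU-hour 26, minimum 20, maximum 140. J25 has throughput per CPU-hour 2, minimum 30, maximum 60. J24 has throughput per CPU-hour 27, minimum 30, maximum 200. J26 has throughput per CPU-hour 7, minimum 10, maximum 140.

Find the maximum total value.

Meeting every minimum uses 30+20+20+0+20+30+30+10 = 160 CPU-hours, leaving 250.
Highest throughput per CPU-hour first: J24 27 > J13 26 > J8 11 > J19 9 > J26 7 > J18 5 > J28 4 > J25 2.
J24 takes 170 more to reach its cap of 200 — 80 left.
Only 80 left; J13 takes them to reach 100.
Total = 11×30 + 5×20 + 4×20 + 26×100 + 2×30 + 27×200 + 7×10 = 8640.

8640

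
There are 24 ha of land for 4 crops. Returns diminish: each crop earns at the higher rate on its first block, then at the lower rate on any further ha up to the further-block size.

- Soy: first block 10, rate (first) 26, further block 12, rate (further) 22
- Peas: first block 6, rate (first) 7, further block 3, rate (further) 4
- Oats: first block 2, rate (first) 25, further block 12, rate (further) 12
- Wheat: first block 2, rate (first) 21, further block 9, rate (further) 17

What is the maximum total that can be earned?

Order all 8 blocks by rate: Soy/tier1 26 > Oats/tier1 25 > Soy/tier2 22 > Wheat/tier1 21 > Wheat/tier2 17 > Oats/tier2 12 > Peas/tier1 7 > Peas/tier2 4.
Soy/tier1 (26): +10 — 14 left.
Oats tier1 at 25: fill all 2 — 12 left.
Soy tier2 at 22: fill all 12 — 0 left.
Total = 26×10 + 25×2 + 22×12 = 574.

574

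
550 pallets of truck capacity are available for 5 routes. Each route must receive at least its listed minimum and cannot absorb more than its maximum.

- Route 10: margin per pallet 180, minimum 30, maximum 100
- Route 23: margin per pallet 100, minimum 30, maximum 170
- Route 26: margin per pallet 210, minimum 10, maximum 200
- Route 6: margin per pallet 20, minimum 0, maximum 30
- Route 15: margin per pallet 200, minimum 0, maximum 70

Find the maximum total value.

Meeting every minimum uses 30+30+10+0+0 = 70 pallets, leaving 480.
Rank by margin per pallet: Route 26 210 > Route 15 200 > Route 10 180 > Route 23 100 > Route 6 20.
Give Route 26 190 more to hit its cap of 200 — 290 left.
Route 15: +70 to 70 (cap) — 220 left.
Route 10 takes 70 more to reach its cap of 100 — 150 left.
Give Route 23 140 more to hit its cap of 170 — 10 left.
Route 6: +10 (room for 30) → 10. Pool exhausted.
Total = 180×100 + 100×170 + 210×200 + 20×10 + 200×70 = 91200.

91200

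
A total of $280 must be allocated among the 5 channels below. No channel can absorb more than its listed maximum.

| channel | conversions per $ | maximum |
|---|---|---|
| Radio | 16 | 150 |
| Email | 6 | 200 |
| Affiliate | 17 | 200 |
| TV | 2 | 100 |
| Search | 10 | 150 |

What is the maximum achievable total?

Highest conversions per $ first: Affiliate 17 > Radio 16 > Search 10 > Email 6 > TV 2.
Give Affiliate 200 to hit its cap of 200 ; 80 left.
Radio: +80 (room for 150) → 80. Pool exhausted.
Total = 16×80 + 17×200 = 4680.

4680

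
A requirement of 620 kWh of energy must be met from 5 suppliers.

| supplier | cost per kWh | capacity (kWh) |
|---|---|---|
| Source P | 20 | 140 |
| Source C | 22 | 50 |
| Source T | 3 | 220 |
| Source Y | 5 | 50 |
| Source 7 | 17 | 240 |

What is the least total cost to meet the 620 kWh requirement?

Cheapest first:
Source T at 3: take all 220 kWh ; 400 still needed.
Source Y at 5: take all 50 kWh ; 350 still needed.
Source 7 at 17: take all 240 kWh ; 110 still needed.
Source P at 20: take 110 of its 140 ; requirement met.
Source C: unused.
Cost = 220×3 + 50×5 + 240×17 + 110×20 = 7190.

7190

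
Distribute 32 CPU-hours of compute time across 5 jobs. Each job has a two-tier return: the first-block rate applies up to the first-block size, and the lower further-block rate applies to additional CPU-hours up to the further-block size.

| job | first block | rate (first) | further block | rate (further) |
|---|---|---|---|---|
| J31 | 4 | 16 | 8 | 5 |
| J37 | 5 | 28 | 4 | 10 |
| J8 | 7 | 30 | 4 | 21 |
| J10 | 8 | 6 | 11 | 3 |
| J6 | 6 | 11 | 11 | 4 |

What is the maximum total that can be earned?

Treat each block as its own option and order by rate: J8/first 30 > J37/first 28 > J8/second 21 > J31/first 16 > J6/first 11 > J37/second 10 > J10/first 6 > J31/second 5 > J6/second 4 > J10/second 3.
J8 first at 30: fill all 7 → 25 left.
J37 first at 28: fill all 5 → 20 left.
J8/second (21): +4 → 16 left.
J31/first (16): +4 → 12 left.
Fill J6 first block (6 at 11) → 6 left.
J37 second at 10: fill all 4 → 2 left.
J10/first: +2 of 8 at 6; pool empty.
Total = 30×7 + 28×5 + 21×4 + 16×4 + 11×6 + 10×4 + 6×2 = 616.

616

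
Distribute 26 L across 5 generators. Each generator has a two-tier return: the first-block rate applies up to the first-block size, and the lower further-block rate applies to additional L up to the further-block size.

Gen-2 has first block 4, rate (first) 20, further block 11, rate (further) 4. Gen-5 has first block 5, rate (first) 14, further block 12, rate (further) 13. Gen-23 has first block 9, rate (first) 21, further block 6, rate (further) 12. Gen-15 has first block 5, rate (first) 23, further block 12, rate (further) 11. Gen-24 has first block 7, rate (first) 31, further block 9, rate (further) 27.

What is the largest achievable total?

680

Order all 10 blocks by rate: Gen-24/tier1 31 > Gen-24/tier2 27 > Gen-15/tier1 23 > Gen-23/tier1 21 > Gen-2/tier1 20 > Gen-5/tier1 14 > Gen-5/tier2 13 > Gen-23/tier2 12 > Gen-15/tier2 11 > Gen-2/tier2 4.
Gen-24 tier1 at 31: fill all 7 — 19 left.
Fill Gen-24 tier2 block (9 at 27) — 10 left.
Fill Gen-15 tier1 block (5 at 23) — 5 left.
Gen-23 tier1 at 21: only 5 left, fill 5.
Total = 31×7 + 27×9 + 23×5 + 21×5 = 680.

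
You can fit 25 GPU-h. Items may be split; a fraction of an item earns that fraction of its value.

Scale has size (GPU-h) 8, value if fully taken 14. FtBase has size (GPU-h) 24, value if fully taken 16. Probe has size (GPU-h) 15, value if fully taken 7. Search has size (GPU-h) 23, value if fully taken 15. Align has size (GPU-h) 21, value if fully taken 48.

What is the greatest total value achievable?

Rank by value-to-size ratio: Align 48/21≈2.29, Scale 14/8≈1.75, FtBase 16/24≈0.667, Search 15/23≈0.652, Probe 7/15≈0.467.
Take all of Align (21 GPU-h, value 48) ; 4 GPU-h left.
4 GPU-h left: a 4/8 share of Scale gives 14×4/8 = 7.
Total value = 55.

55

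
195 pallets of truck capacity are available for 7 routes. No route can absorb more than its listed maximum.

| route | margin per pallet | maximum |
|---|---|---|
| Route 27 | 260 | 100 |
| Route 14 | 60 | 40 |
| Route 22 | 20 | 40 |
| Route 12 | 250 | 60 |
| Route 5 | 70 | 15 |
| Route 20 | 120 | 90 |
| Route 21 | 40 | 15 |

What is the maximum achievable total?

45200

Rank by margin per pallet: Route 27 260 > Route 12 250 > Route 20 120 > Route 5 70 > Route 14 60 > Route 21 40 > Route 22 20.
Route 27: +100 to 100 (cap) ; 95 left.
Give Route 12 60 to hit its cap of 60 ; 35 left.
Only 35 left; Route 20 takes them to reach 35.
Total = 260×100 + 250×60 + 120×35 = 45200.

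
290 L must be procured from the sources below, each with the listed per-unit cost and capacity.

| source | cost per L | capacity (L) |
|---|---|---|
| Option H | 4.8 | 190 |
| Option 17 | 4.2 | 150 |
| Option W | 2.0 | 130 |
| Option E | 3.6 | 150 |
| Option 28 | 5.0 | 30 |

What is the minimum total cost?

842

Fill from the cheapest source first.
Take 130 from Option W at 2.0 — need 160 more.
Option E (3.6): use full 150 — 10 L to go.
Option 17 (4.2): take the remaining 10 — done.
Option H, Option 28: unused.
Cost = 130×2.0 + 150×3.6 + 10×4.2 = 842.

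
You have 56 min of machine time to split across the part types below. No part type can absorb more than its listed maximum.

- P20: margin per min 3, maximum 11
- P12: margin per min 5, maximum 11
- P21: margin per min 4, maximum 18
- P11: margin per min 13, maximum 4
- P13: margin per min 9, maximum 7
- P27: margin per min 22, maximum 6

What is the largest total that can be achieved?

Rank by margin per min: P27 22 > P11 13 > P13 9 > P12 5 > P21 4 > P20 3.
Give P27 6 to hit its cap of 6 ; 50 left.
P11 takes 4 to reach its cap of 4 ; 46 left.
P13 takes 7 to reach its cap of 7 ; 39 left.
P12 takes 11 to reach its cap of 11 ; 28 left.
P21: +18 to 18 (cap) ; 10 left.
Only 10 left; P20 takes them to reach 10.
Total = 3×10 + 5×11 + 4×18 + 13×4 + 9×7 + 22×6 = 404.

404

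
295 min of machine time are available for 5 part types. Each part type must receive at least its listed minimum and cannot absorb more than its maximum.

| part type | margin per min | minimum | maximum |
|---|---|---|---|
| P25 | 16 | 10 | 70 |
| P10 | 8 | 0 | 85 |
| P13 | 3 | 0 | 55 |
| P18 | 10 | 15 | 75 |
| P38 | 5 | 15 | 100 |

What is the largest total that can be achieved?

2875

Meeting every minimum uses 10+0+0+15+15 = 40 min, leaving 255.
Highest margin per min first: P25 16 > P18 10 > P10 8 > P38 5 > P13 3.
Give P25 60 more to hit its cap of 70 ; 195 left.
P18 takes 60 more to reach its cap of 75 ; 135 left.
Give P10 85 more to hit its cap of 85 ; 50 left.
P38 has room for 85 more but only 50 remain, so it gets 65.
Total = 16×70 + 8×85 + 10×75 + 5×65 = 2875.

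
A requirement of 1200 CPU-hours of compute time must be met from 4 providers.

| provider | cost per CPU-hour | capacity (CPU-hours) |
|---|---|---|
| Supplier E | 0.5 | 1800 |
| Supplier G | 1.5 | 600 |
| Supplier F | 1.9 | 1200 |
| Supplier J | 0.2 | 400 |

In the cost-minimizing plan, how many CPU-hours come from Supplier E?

Use providers in increasing cost order.
Take 400 from Supplier J at 0.2 — need 800 more.
Take 800 from Supplier E at 0.5 to finish.
Supplier G, Supplier F: unused.

800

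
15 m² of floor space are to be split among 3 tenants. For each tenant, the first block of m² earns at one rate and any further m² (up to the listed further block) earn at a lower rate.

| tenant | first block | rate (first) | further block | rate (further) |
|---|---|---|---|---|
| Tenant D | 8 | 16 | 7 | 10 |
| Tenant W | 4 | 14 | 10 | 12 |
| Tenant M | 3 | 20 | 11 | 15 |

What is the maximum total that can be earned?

Rank every tier by rate: Tenant M/tier1 20 > Tenant D/tier1 16 > Tenant M/tier2 15 > Tenant W/tier1 14 > Tenant W/tier2 12 > Tenant D/tier2 10.
Fill Tenant M tier1 block (3 at 20) ; 12 left.
Fill Tenant D tier1 block (8 at 16) ; 4 left.
4 remain; put them into Tenant M tier2 at 15.
Total = 20×3 + 16×8 + 15×4 = 248.

248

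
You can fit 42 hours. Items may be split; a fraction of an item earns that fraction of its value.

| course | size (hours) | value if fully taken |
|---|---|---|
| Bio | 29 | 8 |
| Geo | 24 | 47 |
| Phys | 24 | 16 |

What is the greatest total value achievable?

Best value per unit of size first: Geo 47/24≈1.96, Phys 16/24≈0.667, Bio 8/29≈0.276.
All 24 hours of Geo fit (value 47) ; 18 remain.
Fill the last 18 hours with part of Phys: 18/24 of it earns 12.
Total value = 59.

59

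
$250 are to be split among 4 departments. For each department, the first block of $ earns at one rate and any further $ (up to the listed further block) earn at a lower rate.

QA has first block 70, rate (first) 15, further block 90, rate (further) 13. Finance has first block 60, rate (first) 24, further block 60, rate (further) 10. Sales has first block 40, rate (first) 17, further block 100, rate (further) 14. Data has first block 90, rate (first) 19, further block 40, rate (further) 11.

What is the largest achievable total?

Treat each block as its own option and order by rate: Finance/tier1 24 > Data/tier1 19 > Sales/tier1 17 > QA/tier1 15 > Sales/tier2 14 > QA/tier2 13 > Data/tier2 11 > Finance/tier2 10.
Fill Finance tier1 block (60 at 24) → 190 left.
Data tier1 at 19: fill all 90 → 100 left.
Sales/tier1 (17): +40 → 60 left.
60 remain; put them into QA tier1 at 15.
Total = 24×60 + 19×90 + 17×40 + 15×60 = 4730.

4730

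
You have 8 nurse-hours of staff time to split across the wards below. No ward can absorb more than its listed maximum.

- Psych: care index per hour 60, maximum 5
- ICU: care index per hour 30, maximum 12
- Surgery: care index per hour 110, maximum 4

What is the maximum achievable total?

Highest care index per hour first: Surgery 110 > Psych 60 > ICU 30.
Give Surgery 4 to hit its cap of 4 ; 4 left.
Only 4 left; Psych takes them to reach 4.
Total = 60×4 + 110×4 = 680.

680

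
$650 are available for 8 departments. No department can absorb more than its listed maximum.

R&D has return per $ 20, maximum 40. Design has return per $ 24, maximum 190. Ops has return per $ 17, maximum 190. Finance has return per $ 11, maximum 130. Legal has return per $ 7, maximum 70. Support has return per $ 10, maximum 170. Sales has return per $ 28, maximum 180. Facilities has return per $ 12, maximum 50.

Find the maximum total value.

14230

Rank by return per $: Sales 28 > Design 24 > R&D 20 > Ops 17 > Facilities 12 > Finance 11 > Support 10 > Legal 7.
Give Sales 180 to hit its cap of 180 ; 470 left.
Give Design 190 to hit its cap of 190 ; 280 left.
Give R&D 40 to hit its cap of 40 ; 240 left.
Give Ops 190 to hit its cap of 190 ; 50 left.
Facilities: +50 to 50 (cap) ; 0 left.
Total = 20×40 + 24×190 + 17×190 + 28×180 + 12×50 = 14230.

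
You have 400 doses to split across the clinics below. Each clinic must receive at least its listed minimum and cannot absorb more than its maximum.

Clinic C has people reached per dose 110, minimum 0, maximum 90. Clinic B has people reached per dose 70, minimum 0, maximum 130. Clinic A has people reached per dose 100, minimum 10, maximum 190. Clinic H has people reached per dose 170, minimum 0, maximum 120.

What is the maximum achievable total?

Meeting every minimum uses 0+0+10+0 = 10 doses, leaving 390.
Order the clinics by people reached per dose: Clinic H 170 > Clinic C 110 > Clinic A 100 > Clinic B 70.
Clinic H: +120 to 120 (cap) ; 270 left.
Clinic C takes 90 more to reach its cap of 90 ; 180 left.
Give Clinic A 180 more to hit its cap of 190 ; 0 left.
Total = 110×90 + 100×190 + 170×120 = 49300.

49300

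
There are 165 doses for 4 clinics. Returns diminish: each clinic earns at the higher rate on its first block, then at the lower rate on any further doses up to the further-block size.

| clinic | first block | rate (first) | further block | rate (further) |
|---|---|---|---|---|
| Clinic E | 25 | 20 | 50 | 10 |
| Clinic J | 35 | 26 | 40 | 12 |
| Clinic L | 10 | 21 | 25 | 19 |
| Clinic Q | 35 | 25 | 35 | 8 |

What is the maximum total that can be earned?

3390

Treat each block as its own option and order by rate: Clinic J/T1 26 > Clinic Q/T1 25 > Clinic L/T1 21 > Clinic E/T1 20 > Clinic L/T2 19 > Clinic J/T2 12 > Clinic E/T2 10 > Clinic Q/T2 8.
Clinic J/T1 (26): +35 → 130 left.
Clinic Q T1 at 25: fill all 35 → 95 left.
Clinic L T1 at 21: fill all 10 → 85 left.
Clinic E T1 at 20: fill all 25 → 60 left.
Clinic L/T2 (19): +25 → 35 left.
35 remain; put them into Clinic J T2 at 12.
Total = 26×35 + 25×35 + 21×10 + 20×25 + 19×25 + 12×35 = 3390.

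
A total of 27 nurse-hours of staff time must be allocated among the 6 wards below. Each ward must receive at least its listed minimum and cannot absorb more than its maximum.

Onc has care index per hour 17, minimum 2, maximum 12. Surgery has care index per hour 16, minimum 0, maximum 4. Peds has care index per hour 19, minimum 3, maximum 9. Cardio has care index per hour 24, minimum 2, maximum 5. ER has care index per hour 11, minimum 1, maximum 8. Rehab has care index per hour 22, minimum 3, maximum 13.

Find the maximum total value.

Meeting every minimum uses 2+0+3+2+1+3 = 11 nurse-hours, leaving 16.
Rank by care index per hour: Cardio 24 > Rehab 22 > Peds 19 > Onc 17 > Surgery 16 > ER 11.
Give Cardio 3 more to hit its cap of 5 → 13 left.
Give Rehab 10 more to hit its cap of 13 → 3 left.
Peds has room for 6 more but only 3 remain, so it gets 6.
Total = 17×2 + 19×6 + 24×5 + 11×1 + 22×13 = 565.

565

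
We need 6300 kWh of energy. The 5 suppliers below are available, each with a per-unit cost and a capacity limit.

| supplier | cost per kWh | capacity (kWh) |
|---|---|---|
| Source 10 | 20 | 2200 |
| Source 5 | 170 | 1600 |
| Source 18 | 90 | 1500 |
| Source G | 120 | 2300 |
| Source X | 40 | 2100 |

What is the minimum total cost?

Cheapest first:
Source 10 at 20: take all 2200 kWh → 4100 still needed.
Source X at 40: take all 2100 kWh → 2000 still needed.
Source 18 (90): use full 1500 → 500 kWh to go.
Source G (120): take the remaining 500 → done.
Source 5: unused.
Cost = 2200×20 + 2100×40 + 1500×90 + 500×120 = 323000.

323000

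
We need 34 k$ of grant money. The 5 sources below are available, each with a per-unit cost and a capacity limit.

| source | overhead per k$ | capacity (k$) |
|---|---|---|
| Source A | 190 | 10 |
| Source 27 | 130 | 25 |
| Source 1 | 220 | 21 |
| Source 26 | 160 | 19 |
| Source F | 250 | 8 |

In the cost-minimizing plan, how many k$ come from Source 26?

Fill from the cheapest source first.
Source 27 at 130: take all 25 k$ → 9 still needed.
Take 9 from Source 26 at 160 to finish.
Source A, Source 1, Source F: unused.

9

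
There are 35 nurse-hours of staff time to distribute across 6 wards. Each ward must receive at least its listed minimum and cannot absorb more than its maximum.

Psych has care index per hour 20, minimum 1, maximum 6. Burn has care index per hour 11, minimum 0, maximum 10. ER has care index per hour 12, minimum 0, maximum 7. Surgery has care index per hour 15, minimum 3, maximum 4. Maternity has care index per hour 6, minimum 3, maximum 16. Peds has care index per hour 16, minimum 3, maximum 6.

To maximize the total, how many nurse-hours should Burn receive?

9

Meeting every minimum uses 1+0+0+3+3+3 = 10 nurse-hours, leaving 25.
Highest care index per hour first: Psych 20 > Peds 16 > Surgery 15 > ER 12 > Burn 11 > Maternity 6.
Psych takes 5 more to reach its cap of 6 → 20 left.
Peds takes 3 more to reach its cap of 6 → 17 left.
Surgery takes 1 more to reach its cap of 4 → 16 left.
ER: +7 to 7 (cap) → 9 left.
Only 9 left; Burn takes them to reach 9.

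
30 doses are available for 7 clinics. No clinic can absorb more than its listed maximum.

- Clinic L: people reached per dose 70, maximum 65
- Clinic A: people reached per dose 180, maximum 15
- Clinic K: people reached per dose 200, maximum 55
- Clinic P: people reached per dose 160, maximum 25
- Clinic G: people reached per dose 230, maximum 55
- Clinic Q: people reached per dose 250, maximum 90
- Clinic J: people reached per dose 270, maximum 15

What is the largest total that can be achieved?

Highest people reached per dose first: Clinic J 270 > Clinic Q 250 > Clinic G 230 > Clinic K 200 > Clinic A 180 > Clinic P 160 > Clinic L 70.
Clinic J takes 15 to reach its cap of 15 ; 15 left.
Only 15 left; Clinic Q takes them to reach 15.
Total = 250×15 + 270×15 = 7800.

7800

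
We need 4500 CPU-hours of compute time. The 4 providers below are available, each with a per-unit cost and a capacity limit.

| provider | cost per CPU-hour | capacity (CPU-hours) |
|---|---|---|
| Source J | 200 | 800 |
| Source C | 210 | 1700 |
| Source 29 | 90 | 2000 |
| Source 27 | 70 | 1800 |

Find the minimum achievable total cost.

446000

Use providers in increasing cost order.
Source 27 (70): use full 1800 — 2700 CPU-hours to go.
Source 29 at 90: take all 2000 CPU-hours — 700 still needed.
Source J at 200: take 700 of its 800 — requirement met.
Source C: unused.
Cost = 1800×70 + 2000×90 + 700×200 = 446000.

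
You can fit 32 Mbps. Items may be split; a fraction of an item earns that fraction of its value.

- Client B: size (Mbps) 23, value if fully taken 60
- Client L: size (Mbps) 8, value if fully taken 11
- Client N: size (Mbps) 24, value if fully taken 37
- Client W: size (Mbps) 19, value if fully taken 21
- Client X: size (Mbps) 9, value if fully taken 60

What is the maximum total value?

Best value per unit of size first: Client X 60/9≈6.67, Client B 60/23≈2.61, Client N 37/24≈1.54, Client L 11/8≈1.38, Client W 21/19≈1.11.
Take all of Client X (9 Mbps, value 60) → 23 Mbps left.
Take all of Client B (23 Mbps, value 60) → 0 Mbps left.
Total value = 120.

120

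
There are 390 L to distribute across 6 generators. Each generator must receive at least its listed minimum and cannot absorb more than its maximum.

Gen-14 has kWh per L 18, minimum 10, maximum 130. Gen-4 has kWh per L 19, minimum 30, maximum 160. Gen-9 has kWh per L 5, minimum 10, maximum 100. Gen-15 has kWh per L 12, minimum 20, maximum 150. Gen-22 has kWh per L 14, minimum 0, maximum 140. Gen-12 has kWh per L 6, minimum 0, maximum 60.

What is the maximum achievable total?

Meeting every minimum uses 10+30+10+20+0+0 = 70 L, leaving 320.
Rank by kWh per L: Gen-4 19 > Gen-14 18 > Gen-22 14 > Gen-15 12 > Gen-12 6 > Gen-9 5.
Give Gen-4 130 more to hit its cap of 160 — 190 left.
Gen-14: +120 to 130 (cap) — 70 left.
Gen-22 has room for 140 more but only 70 remain, so it gets 70.
Total = 18×130 + 19×160 + 5×10 + 12×20 + 14×70 = 6650.

6650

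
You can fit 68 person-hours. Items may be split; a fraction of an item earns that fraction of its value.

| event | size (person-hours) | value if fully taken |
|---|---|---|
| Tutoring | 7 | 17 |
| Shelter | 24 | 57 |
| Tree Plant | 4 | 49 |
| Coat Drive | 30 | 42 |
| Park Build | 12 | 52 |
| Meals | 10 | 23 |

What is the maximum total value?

Sort by value density: Tree Plant 49/4≈12.2, Park Build 52/12≈4.33, Tutoring 17/7≈2.43, Shelter 57/24≈2.38, Meals 23/10≈2.3, Coat Drive 42/30≈1.4.
Tree Plant: take in full, 4 person-hours for value 49 — 64 left.
Park Build: take in full, 12 person-hours for value 52 — 52 left.
Take all of Tutoring (7 person-hours, value 17) — 45 person-hours left.
All 24 person-hours of Shelter fit (value 57) — 21 remain.
Meals: take in full, 10 person-hours for value 23 — 11 left.
Fill the last 11 person-hours with part of Coat Drive: 11/30 of it earns 15.4.
Total value = 213.4.

213.4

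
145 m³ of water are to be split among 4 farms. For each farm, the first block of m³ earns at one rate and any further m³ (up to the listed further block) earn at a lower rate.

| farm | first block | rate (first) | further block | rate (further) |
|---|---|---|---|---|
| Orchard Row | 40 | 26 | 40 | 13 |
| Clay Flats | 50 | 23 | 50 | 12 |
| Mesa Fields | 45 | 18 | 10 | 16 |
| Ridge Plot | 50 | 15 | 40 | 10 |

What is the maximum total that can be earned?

Rank every tier by rate: Orchard Row/first 26 > Clay Flats/first 23 > Mesa Fields/first 18 > Mesa Fields/second 16 > Ridge Plot/first 15 > Orchard Row/second 13 > Clay Flats/second 12 > Ridge Plot/second 10.
Orchard Row first at 26: fill all 40 — 105 left.
Fill Clay Flats first block (50 at 23) — 55 left.
Mesa Fields first at 18: fill all 45 — 10 left.
Fill Mesa Fields second block (10 at 16) — 0 left.
Total = 26×40 + 23×50 + 18×45 + 16×10 = 3160.

3160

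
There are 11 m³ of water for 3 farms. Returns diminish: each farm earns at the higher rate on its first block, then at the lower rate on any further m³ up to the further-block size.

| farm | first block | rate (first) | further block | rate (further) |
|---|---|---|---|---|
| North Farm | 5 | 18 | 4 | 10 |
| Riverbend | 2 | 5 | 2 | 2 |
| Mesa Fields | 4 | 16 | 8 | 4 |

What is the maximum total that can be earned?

174

Rank every tier by rate: North Farm/tier1 18 > Mesa Fields/tier1 16 > North Farm/tier2 10 > Riverbend/tier1 5 > Mesa Fields/tier2 4 > Riverbend/tier2 2.
North Farm/tier1 (18): +5 ; 6 left.
Mesa Fields/tier1 (16): +4 ; 2 left.
2 remain; put them into North Farm tier2 at 10.
Total = 18×5 + 16×4 + 10×2 = 174.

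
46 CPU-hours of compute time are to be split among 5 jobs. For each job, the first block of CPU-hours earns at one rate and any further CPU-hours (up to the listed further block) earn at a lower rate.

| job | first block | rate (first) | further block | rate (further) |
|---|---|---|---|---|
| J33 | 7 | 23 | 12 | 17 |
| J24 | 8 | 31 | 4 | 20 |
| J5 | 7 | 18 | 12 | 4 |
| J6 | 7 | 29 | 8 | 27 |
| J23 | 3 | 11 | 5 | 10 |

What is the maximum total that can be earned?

1119

Rank every tier by rate: J24/tier1 31 > J6/tier1 29 > J6/tier2 27 > J33/tier1 23 > J24/tier2 20 > J5/tier1 18 > J33/tier2 17 > J23/tier1 11 > J23/tier2 10 > J5/tier2 4.
J24 tier1 at 31: fill all 8 ; 38 left.
J6/tier1 (29): +7 ; 31 left.
J6/tier2 (27): +8 ; 23 left.
J33 tier1 at 23: fill all 7 ; 16 left.
J24/tier2 (20): +4 ; 12 left.
J5/tier1 (18): +7 ; 5 left.
5 remain; put them into J33 tier2 at 17.
Total = 31×8 + 29×7 + 27×8 + 23×7 + 20×4 + 18×7 + 17×5 = 1119.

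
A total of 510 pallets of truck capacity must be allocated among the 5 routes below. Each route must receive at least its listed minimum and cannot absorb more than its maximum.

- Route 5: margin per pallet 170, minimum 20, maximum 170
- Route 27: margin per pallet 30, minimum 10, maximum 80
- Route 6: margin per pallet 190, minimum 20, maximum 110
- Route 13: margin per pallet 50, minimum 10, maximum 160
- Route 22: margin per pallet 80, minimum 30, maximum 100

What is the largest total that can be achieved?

64100

Meeting every minimum uses 20+10+20+10+30 = 90 pallets, leaving 420.
Order the routes by margin per pallet: Route 6 190 > Route 5 170 > Route 22 80 > Route 13 50 > Route 27 30.
Route 6 takes 90 more to reach its cap of 110 — 330 left.
Give Route 5 150 more to hit its cap of 170 — 180 left.
Route 22: +70 to 100 (cap) — 110 left.
Route 13 has room for 150 more but only 110 remain, so it gets 120.
Total = 170×170 + 30×10 + 190×110 + 50×120 + 80×100 = 64100.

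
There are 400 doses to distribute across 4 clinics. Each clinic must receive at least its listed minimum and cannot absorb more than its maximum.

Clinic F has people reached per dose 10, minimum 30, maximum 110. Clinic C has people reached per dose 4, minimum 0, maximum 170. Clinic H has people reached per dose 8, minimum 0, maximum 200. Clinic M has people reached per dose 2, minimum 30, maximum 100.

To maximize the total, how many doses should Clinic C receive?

Meeting every minimum uses 30+0+0+30 = 60 doses, leaving 340.
Highest people reached per dose first: Clinic F 10 > Clinic H 8 > Clinic C 4 > Clinic M 2.
Clinic F: +80 to 110 (cap) → 260 left.
Clinic H takes 200 more to reach its cap of 200 → 60 left.
Clinic C has room for 170 more but only 60 remain, so it gets 60.

60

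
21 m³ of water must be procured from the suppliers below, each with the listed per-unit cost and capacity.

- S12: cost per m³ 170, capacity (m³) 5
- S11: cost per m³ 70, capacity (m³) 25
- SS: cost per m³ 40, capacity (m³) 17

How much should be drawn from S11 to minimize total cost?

Fill from the cheapest supplier first.
Take 17 from SS at 40 → need 4 more.
S11 at 70: take 4 of its 25 → requirement met.
S12: unused.

4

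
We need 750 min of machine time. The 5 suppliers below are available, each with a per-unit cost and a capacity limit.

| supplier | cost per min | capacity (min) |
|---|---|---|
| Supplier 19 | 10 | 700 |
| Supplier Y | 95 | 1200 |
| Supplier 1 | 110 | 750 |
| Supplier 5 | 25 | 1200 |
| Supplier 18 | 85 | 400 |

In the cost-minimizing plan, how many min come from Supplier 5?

Cheapest first:
Supplier 19 at 10: take all 700 min ; 50 still needed.
Supplier 5 (25): take the remaining 50 ; done.
Supplier 18, Supplier Y, Supplier 1: unused.

50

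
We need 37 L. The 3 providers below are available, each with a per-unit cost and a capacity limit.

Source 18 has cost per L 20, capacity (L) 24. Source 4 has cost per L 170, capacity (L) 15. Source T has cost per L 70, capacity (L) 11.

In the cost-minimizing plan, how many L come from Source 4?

2

Use providers in increasing cost order.
Source 18 (20): use full 24 — 13 L to go.
Source T (70): use full 11 — 2 L to go.
Source 4 at 170: take 2 of its 15 — requirement met.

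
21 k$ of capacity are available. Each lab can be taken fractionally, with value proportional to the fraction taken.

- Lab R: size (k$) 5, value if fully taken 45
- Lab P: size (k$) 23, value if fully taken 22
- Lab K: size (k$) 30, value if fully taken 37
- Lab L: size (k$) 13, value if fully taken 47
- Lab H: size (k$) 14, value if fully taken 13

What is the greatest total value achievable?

Sort by value density: Lab R 45/5≈9, Lab L 47/13≈3.62, Lab K 37/30≈1.23, Lab P 22/23≈0.957, Lab H 13/14≈0.929.
All 5 k$ of Lab R fit (value 45) ; 16 remain.
Lab L: take in full, 13 k$ for value 47 ; 3 left.
Only 3 k$ remain; take 3/30 of Lab K for value 37×3/30 = 3.7.
Total value = 95.7.

95.7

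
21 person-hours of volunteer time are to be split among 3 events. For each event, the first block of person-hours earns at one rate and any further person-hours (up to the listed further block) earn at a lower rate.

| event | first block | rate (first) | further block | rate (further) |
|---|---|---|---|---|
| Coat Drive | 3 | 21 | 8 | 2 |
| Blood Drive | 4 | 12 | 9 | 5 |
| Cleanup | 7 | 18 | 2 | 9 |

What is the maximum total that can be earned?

280

Order all 6 blocks by rate: Coat Drive/tier1 21 > Cleanup/tier1 18 > Blood Drive/tier1 12 > Cleanup/tier2 9 > Blood Drive/tier2 5 > Coat Drive/tier2 2.
Coat Drive/tier1 (21): +3 ; 18 left.
Fill Cleanup tier1 block (7 at 18) ; 11 left.
Blood Drive/tier1 (12): +4 ; 7 left.
Fill Cleanup tier2 block (2 at 9) ; 5 left.
5 remain; put them into Blood Drive tier2 at 5.
Total = 21×3 + 18×7 + 12×4 + 9×2 + 5×5 = 280.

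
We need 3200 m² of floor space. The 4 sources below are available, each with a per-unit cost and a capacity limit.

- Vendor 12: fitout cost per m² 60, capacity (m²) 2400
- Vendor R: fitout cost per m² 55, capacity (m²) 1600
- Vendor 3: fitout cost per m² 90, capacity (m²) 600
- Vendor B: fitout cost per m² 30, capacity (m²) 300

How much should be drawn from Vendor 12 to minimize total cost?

1300

Use sources in increasing cost order.
Vendor B (30): use full 300 — 2900 m² to go.
Take 1600 from Vendor R at 55 — need 1300 more.
Vendor 12 (60): take the remaining 1300 — done.
Vendor 3: unused.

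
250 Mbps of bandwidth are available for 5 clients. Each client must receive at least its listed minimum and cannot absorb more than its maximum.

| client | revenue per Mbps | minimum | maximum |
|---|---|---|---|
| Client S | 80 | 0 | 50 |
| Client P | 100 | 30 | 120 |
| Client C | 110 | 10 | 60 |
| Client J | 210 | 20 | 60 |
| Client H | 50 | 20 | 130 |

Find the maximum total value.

31200

Meeting every minimum uses 0+30+10+20+20 = 80 Mbps, leaving 170.
Order the clients by revenue per Mbps: Client J 210 > Client C 110 > Client P 100 > Client S 80 > Client H 50.
Give Client J 40 more to hit its cap of 60 ; 130 left.
Client C: +50 to 60 (cap) ; 80 left.
Only 80 left; Client P takes them to reach 110.
Total = 100×110 + 110×60 + 210×60 + 50×20 = 31200.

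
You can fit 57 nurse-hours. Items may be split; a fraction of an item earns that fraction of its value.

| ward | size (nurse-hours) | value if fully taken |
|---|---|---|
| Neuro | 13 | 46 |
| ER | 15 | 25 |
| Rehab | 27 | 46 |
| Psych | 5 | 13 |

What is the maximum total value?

125

Sort by value density: Neuro 46/13≈3.54, Psych 13/5≈2.6, Rehab 46/27≈1.7, ER 25/15≈1.67.
Take all of Neuro (13 nurse-hours, value 46) — 44 nurse-hours left.
All 5 nurse-hours of Psych fit (value 13) — 39 remain.
Rehab: take in full, 27 nurse-hours for value 46 — 12 left.
12 nurse-hours left: a 12/15 share of ER gives 25×12/15 = 20.
Total value = 125.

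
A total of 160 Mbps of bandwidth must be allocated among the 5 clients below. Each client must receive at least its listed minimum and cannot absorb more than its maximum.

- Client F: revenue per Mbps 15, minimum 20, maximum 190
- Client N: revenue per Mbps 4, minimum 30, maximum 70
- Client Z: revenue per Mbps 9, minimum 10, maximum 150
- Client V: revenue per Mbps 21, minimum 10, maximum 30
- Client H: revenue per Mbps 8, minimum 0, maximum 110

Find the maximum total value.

Meeting every minimum uses 20+30+10+10+0 = 70 Mbps, leaving 90.
Order the clients by revenue per Mbps: Client V 21 > Client F 15 > Client Z 9 > Client H 8 > Client N 4.
Client V: +20 to 30 (cap) ; 70 left.
Client F: +70 (room for 170) → 90. Pool exhausted.
Total = 15×90 + 4×30 + 9×10 + 21×30 = 2190.

2190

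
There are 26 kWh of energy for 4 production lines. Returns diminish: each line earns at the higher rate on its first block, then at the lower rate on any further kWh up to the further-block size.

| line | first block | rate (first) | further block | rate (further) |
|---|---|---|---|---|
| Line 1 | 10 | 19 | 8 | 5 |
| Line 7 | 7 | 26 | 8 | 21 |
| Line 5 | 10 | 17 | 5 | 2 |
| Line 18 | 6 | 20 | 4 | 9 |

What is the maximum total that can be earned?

Rank every tier by rate: Line 7/T1 26 > Line 7/T2 21 > Line 18/T1 20 > Line 1/T1 19 > Line 5/T1 17 > Line 18/T2 9 > Line 1/T2 5 > Line 5/T2 2.
Line 7 T1 at 26: fill all 7 → 19 left.
Line 7 T2 at 21: fill all 8 → 11 left.
Fill Line 18 T1 block (6 at 20) → 5 left.
Line 1 T1 at 19: only 5 left, fill 5.
Total = 26×7 + 21×8 + 20×6 + 19×5 = 565.

565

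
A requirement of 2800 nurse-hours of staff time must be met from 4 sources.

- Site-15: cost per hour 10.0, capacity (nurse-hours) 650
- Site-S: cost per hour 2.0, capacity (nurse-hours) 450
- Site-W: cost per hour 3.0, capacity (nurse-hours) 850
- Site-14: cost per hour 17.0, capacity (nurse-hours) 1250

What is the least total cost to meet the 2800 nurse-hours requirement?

24400

Cheapest first:
Site-S at 2.0: take all 450 nurse-hours — 2350 still needed.
Site-W at 3.0: take all 850 nurse-hours — 1500 still needed.
Site-15 at 10.0: take all 650 nurse-hours — 850 still needed.
Take 850 from Site-14 at 17.0 to finish.
Cost = 450×2.0 + 850×3.0 + 650×10.0 + 850×17.0 = 24400.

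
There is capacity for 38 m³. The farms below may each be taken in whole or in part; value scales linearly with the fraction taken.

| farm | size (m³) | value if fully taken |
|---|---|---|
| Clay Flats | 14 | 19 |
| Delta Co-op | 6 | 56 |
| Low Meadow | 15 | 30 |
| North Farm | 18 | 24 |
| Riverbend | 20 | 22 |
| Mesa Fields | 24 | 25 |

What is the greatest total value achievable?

Sort by value density: Delta Co-op 56/6≈9.33, Low Meadow 30/15≈2, Clay Flats 19/14≈1.36, North Farm 24/18≈1.33, Riverbend 22/20≈1.1, Mesa Fields 25/24≈1.04.
Take all of Delta Co-op (6 m³, value 56) — 32 m³ left.
Take all of Low Meadow (15 m³, value 30) — 17 m³ left.
All 14 m³ of Clay Flats fit (value 19) — 3 remain.
3 m³ left: a 3/18 share of North Farm gives 24×3/18 = 4.
Total value = 109.

109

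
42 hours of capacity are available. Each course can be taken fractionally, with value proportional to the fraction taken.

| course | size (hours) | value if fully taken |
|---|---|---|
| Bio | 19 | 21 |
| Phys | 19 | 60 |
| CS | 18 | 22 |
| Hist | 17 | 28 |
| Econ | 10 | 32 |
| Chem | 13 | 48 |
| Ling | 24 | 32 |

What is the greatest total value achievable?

140

Rank by value-to-size ratio: Chem 48/13≈3.69, Econ 32/10≈3.2, Phys 60/19≈3.16, Hist 28/17≈1.65, Ling 32/24≈1.33, CS 22/18≈1.22, Bio 21/19≈1.11.
Take all of Chem (13 hours, value 48) — 29 hours left.
All 10 hours of Econ fit (value 32) — 19 remain.
All 19 hours of Phys fit (value 60) — 0 remain.
Total value = 140.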